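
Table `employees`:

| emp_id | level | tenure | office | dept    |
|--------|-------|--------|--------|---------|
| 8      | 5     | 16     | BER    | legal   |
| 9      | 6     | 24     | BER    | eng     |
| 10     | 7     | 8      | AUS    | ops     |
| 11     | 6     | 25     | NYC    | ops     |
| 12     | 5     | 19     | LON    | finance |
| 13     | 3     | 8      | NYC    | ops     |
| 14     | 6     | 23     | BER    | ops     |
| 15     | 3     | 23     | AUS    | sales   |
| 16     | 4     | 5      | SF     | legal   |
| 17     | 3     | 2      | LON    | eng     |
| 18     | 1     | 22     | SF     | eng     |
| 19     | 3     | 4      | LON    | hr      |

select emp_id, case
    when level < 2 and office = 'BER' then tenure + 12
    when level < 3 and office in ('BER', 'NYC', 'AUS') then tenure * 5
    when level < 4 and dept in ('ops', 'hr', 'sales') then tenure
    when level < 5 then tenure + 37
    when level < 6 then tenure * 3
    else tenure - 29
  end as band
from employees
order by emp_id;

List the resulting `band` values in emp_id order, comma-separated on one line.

48, -5, -21, -4, 57, 8, -6, 23, 42, 39, 59, 4

emp_id=8: level < 6 → 48
emp_id=9: ELSE → -5
emp_id=10: ELSE → -21
emp_id=11: ELSE → -4
emp_id=12: level < 6 → 57
emp_id=13: level < 4 and dept in ('ops', 'hr', 'sales') → 8
emp_id=14: ELSE → -6
emp_id=15: level < 4 and dept in ('ops', 'hr', 'sales') → 23
emp_id=16: level < 5 → 42
emp_id=17: level < 5 → 39
emp_id=18: level < 5 → 59
emp_id=19: level < 4 and dept in ('ops', 'hr', 'sales') → 4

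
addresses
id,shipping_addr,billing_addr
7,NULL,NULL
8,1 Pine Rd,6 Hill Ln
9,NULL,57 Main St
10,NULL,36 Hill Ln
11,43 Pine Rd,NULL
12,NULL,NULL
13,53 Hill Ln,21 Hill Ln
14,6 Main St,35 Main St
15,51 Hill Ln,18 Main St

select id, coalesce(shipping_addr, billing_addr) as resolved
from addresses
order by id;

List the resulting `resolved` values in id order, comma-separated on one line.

id=7: shipping_addr=NULL, billing_addr=NULL (all NULL) → NULL
id=8: shipping_addr=1 Pine Rd → 1 Pine Rd
id=9: shipping_addr=NULL, billing_addr=57 Main St → 57 Main St
id=10: shipping_addr=NULL, billing_addr=36 Hill Ln → 36 Hill Ln
id=11: shipping_addr=43 Pine Rd → 43 Pine Rd
id=12: shipping_addr=NULL, billing_addr=NULL (all NULL) → NULL
id=13: shipping_addr=53 Hill Ln → 53 Hill Ln
id=14: shipping_addr=6 Main St → 6 Main St
id=15: shipping_addr=51 Hill Ln → 51 Hill Ln

NULL, 1 Pine Rd, 57 Main St, 36 Hill Ln, 43 Pine Rd, NULL, 53 Hill Ln, 6 Main St, 51 Hill Ln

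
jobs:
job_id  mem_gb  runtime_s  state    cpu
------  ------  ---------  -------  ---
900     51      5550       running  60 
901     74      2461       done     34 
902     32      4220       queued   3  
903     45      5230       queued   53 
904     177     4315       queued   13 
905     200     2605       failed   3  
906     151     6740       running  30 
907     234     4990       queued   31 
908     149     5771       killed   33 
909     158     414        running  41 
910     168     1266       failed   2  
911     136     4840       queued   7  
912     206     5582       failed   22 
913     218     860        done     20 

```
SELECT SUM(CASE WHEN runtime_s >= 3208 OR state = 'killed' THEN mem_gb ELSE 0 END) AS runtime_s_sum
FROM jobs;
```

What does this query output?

1181

job_id=900: ✓ → 51
job_id=901: ✗
job_id=902: ✓ → 32
job_id=903: ✓ → 45
job_id=904: ✓ → 177
job_id=905: ✗
job_id=906: ✓ → 151
job_id=907: ✓ → 234
job_id=908: ✓ → 149
job_id=909: ✗
job_id=910: ✗
job_id=911: ✓ → 136
job_id=912: ✓ → 206
job_id=913: ✗
runtime_s_sum = 51 + 32 + 45 + 177 + 151 + 234 + 149 + 136 + 206 = 1181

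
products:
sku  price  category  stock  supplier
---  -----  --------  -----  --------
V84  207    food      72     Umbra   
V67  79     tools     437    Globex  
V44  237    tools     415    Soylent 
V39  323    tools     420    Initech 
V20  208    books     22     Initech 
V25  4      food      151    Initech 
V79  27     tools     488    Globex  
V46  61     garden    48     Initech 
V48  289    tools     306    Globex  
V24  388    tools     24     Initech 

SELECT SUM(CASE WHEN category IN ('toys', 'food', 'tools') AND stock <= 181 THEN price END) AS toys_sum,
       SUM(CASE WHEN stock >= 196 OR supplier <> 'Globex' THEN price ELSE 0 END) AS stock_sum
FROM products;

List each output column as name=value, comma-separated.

[toys_sum: category IN ('toys', 'food', 'tools') AND stock <= 181]
sku=V84: ✓ → 207
sku=V67: ✗
sku=V44: ✗
sku=V39: ✗
sku=V20: ✗
sku=V25: ✓ → 4
sku=V79: ✗
sku=V46: ✗
sku=V48: ✗
sku=V24: ✓ → 388
toys_sum = 207 + 4 + 388 = 599
—
[stock_sum: stock >= 196 OR supplier <> 'Globex']
sku=V84: ✓ → 207
sku=V67: ✓ → 79
sku=V44: ✓ → 237
sku=V39: ✓ → 323
sku=V20: ✓ → 208
sku=V25: ✓ → 4
sku=V79: ✓ → 27
sku=V46: ✓ → 61
sku=V48: ✓ → 289
sku=V24: ✓ → 388
stock_sum = 207 + 79 + 237 + 323 + 208 + 4 + 27 + 61 + 289 + 388 = 1823

toys_sum=599, stock_sum=1823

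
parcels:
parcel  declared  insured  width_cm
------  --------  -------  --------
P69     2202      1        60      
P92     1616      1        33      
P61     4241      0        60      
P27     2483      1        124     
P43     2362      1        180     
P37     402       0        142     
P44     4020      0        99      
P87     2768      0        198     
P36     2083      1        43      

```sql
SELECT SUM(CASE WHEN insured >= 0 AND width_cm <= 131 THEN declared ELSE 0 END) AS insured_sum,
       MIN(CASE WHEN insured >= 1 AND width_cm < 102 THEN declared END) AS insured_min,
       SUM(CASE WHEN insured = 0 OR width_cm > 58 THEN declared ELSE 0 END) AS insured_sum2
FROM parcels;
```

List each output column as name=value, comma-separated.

insured_sum=16645, insured_min=1616, insured_sum2=18478

[insured_sum: insured >= 0 AND width_cm <= 131]
parcel=P69: ✓ → 2202
parcel=P92: ✓ → 1616
parcel=P61: ✓ → 4241
parcel=P27: ✓ → 2483
parcel=P43: ✗
parcel=P37: ✗
parcel=P44: ✓ → 4020
parcel=P87: ✗
parcel=P36: ✓ → 2083
insured_sum = 2202 + 1616 + 4241 + 2483 + 4020 + 2083 = 16645
—
[insured_min: insured >= 1 AND width_cm < 102]
parcel=P69: ✓ → 2202
parcel=P92: ✓ → 1616
parcel=P61: ✗
parcel=P27: ✗
parcel=P43: ✗
parcel=P37: ✗
parcel=P44: ✗
parcel=P87: ✗
parcel=P36: ✓ → 2083
insured_min = MIN(2202, 1616, 2083) = 1616
—
[insured_sum2: insured = 0 OR width_cm > 58]
parcel=P69: ✓ → 2202
parcel=P92: ✗
parcel=P61: ✓ → 4241
parcel=P27: ✓ → 2483
parcel=P43: ✓ → 2362
parcel=P37: ✓ → 402
parcel=P44: ✓ → 4020
parcel=P87: ✓ → 2768
parcel=P36: ✗
insured_sum2 = 2202 + 4241 + 2483 + 2362 + 402 + 4020 + 2768 = 18478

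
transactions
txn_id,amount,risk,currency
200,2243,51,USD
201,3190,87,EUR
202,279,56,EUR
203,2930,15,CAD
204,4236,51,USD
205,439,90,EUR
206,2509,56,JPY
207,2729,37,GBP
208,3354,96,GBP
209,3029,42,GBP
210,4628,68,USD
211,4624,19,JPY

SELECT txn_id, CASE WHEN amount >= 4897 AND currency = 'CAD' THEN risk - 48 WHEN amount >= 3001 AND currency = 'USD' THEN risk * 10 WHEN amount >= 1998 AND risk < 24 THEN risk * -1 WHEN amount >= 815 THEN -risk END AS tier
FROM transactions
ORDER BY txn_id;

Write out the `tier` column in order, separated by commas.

txn_id=200: amount >= 815 → -51
txn_id=201: amount >= 815 → -87
txn_id=202: (no match → NULL) → NULL
txn_id=203: amount >= 1998 AND risk < 24 → -15
txn_id=204: amount >= 3001 AND currency = 'USD' → 510
txn_id=205: (no match → NULL) → NULL
txn_id=206: amount >= 815 → -56
txn_id=207: amount >= 815 → -37
txn_id=208: amount >= 815 → -96
txn_id=209: amount >= 815 → -42
txn_id=210: amount >= 3001 AND currency = 'USD' → 680
txn_id=211: amount >= 1998 AND risk < 24 → -19

-51, -87, NULL, -15, 510, NULL, -56, -37, -96, -42, 680, -19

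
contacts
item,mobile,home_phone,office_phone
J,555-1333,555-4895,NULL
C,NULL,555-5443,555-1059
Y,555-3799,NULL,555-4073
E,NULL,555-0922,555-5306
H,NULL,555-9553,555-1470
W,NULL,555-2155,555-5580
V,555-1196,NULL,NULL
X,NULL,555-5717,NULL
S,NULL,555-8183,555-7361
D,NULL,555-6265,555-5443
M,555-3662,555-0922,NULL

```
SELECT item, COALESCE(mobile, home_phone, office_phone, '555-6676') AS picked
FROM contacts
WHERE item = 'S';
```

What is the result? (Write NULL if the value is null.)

555-8183

item = S: mobile=NULL, home_phone=555-8183, office_phone=555-7361.
mobile=NULL, home_phone=555-8183 → 555-8183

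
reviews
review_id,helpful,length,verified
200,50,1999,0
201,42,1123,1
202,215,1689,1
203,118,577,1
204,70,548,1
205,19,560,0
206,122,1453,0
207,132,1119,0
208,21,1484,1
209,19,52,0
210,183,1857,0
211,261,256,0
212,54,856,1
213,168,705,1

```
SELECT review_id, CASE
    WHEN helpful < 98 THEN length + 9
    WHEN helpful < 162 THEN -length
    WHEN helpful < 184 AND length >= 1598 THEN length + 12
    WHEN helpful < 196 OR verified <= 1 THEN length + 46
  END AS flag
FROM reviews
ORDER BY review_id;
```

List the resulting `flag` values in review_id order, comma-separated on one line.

2008, 1132, 1735, -577, 557, 569, -1453, -1119, 1493, 61, 1869, 302, 865, 751

review_id=200: helpful < 98 → 2008
review_id=201: helpful < 98 → 1132
review_id=202: helpful < 196 OR verified <= 1 → 1735
review_id=203: helpful < 162 → -577
review_id=204: helpful < 98 → 557
review_id=205: helpful < 98 → 569
review_id=206: helpful < 162 → -1453
review_id=207: helpful < 162 → -1119
review_id=208: helpful < 98 → 1493
review_id=209: helpful < 98 → 61
review_id=210: helpful < 184 AND length >= 1598 → 1869
review_id=211: helpful < 196 OR verified <= 1 → 302
review_id=212: helpful < 98 → 865
review_id=213: helpful < 196 OR verified <= 1 → 751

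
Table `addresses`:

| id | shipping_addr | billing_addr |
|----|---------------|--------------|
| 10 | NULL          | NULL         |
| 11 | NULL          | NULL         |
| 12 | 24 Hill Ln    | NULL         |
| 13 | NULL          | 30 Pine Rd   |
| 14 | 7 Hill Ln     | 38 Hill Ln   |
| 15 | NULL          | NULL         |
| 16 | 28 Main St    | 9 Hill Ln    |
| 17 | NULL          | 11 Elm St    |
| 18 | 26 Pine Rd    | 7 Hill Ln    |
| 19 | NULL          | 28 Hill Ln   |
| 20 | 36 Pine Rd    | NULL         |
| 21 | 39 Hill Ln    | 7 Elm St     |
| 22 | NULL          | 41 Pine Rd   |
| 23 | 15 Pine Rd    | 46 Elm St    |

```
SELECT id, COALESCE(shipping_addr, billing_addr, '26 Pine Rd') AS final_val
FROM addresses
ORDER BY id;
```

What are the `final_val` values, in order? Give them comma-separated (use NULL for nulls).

26 Pine Rd, 26 Pine Rd, 24 Hill Ln, 30 Pine Rd, 7 Hill Ln, 26 Pine Rd, 28 Main St, 11 Elm St, 26 Pine Rd, 28 Hill Ln, 36 Pine Rd, 39 Hill Ln, 41 Pine Rd, 15 Pine Rd

id=10: shipping_addr=NULL, billing_addr=NULL, → literal 26 Pine Rd → 26 Pine Rd
id=11: shipping_addr=NULL, billing_addr=NULL, → literal 26 Pine Rd → 26 Pine Rd
id=12: shipping_addr=24 Hill Ln → 24 Hill Ln
id=13: shipping_addr=NULL, billing_addr=30 Pine Rd → 30 Pine Rd
id=14: shipping_addr=7 Hill Ln → 7 Hill Ln
id=15: shipping_addr=NULL, billing_addr=NULL, → literal 26 Pine Rd → 26 Pine Rd
id=16: shipping_addr=28 Main St → 28 Main St
id=17: shipping_addr=NULL, billing_addr=11 Elm St → 11 Elm St
id=18: shipping_addr=26 Pine Rd → 26 Pine Rd
id=19: shipping_addr=NULL, billing_addr=28 Hill Ln → 28 Hill Ln
id=20: shipping_addr=36 Pine Rd → 36 Pine Rd
id=21: shipping_addr=39 Hill Ln → 39 Hill Ln
id=22: shipping_addr=NULL, billing_addr=41 Pine Rd → 41 Pine Rd
id=23: shipping_addr=15 Pine Rd → 15 Pine Rd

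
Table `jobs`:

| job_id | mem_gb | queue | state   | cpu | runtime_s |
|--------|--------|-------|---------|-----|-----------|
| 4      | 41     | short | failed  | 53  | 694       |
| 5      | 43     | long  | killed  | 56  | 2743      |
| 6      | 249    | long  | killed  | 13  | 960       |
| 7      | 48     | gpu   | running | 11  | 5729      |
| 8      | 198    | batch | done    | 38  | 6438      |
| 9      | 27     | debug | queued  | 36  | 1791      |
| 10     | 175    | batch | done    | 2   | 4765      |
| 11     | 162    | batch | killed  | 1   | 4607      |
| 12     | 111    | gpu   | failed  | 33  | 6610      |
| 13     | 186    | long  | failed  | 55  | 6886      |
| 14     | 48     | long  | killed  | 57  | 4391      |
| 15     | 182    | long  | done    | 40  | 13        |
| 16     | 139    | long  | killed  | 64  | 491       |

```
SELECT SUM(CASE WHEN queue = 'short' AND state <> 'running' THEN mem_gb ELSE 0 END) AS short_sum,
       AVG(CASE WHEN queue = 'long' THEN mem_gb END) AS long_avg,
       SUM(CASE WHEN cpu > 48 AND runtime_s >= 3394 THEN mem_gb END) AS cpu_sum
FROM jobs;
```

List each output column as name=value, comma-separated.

short_sum=41, long_avg=141.1666666667, cpu_sum=234

[short_sum: queue = 'short' AND state <> 'running']
job_id=4: ✓ → 41
job_id=5: ✗
job_id=6: ✗
job_id=7: ✗
job_id=8: ✗
job_id=9: ✗
job_id=10: ✗
job_id=11: ✗
job_id=12: ✗
job_id=13: ✗
job_id=14: ✗
job_id=15: ✗
job_id=16: ✗
short_sum = 41
—
[long_avg: queue = 'long']
job_id=4: ✗
job_id=5: ✓ → 43
job_id=6: ✓ → 249
job_id=7: ✗
job_id=8: ✗
job_id=9: ✗
job_id=10: ✗
job_id=11: ✗
job_id=12: ✗
job_id=13: ✓ → 186
job_id=14: ✓ → 48
job_id=15: ✓ → 182
job_id=16: ✓ → 139
long_avg = (43 + 249 + 186 + 48 + 182 + 139) / 6 = 141.1666666667
—
[cpu_sum: cpu > 48 AND runtime_s >= 3394]
job_id=4: ✗
job_id=5: ✗
job_id=6: ✗
job_id=7: ✗
job_id=8: ✗
job_id=9: ✗
job_id=10: ✗
job_id=11: ✗
job_id=12: ✗
job_id=13: ✓ → 186
job_id=14: ✓ → 48
job_id=15: ✗
job_id=16: ✗
cpu_sum = 186 + 48 = 234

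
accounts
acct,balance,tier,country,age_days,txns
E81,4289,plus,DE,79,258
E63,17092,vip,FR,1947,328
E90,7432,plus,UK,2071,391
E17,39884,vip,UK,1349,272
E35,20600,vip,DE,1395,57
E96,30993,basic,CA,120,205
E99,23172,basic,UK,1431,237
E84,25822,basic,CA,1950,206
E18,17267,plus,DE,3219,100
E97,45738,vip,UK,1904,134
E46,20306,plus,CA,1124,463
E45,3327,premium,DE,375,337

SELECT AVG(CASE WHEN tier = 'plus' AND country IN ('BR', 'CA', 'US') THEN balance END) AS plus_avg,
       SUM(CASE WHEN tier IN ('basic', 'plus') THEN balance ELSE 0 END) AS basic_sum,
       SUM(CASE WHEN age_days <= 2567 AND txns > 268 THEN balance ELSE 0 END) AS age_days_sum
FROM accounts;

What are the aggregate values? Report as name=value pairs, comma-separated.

[plus_avg: tier = 'plus' AND country IN ('BR', 'CA', 'US')]
acct=E81: ✗
acct=E63: ✗
acct=E90: ✗
acct=E17: ✗
acct=E35: ✗
acct=E96: ✗
acct=E99: ✗
acct=E84: ✗
acct=E18: ✗
acct=E97: ✗
acct=E46: ✓ → 20306
acct=E45: ✗
plus_avg = 20306
—
[basic_sum: tier IN ('basic', 'plus')]
acct=E81: ✓ → 4289
acct=E63: ✗
acct=E90: ✓ → 7432
acct=E17: ✗
acct=E35: ✗
acct=E96: ✓ → 30993
acct=E99: ✓ → 23172
acct=E84: ✓ → 25822
acct=E18: ✓ → 17267
acct=E97: ✗
acct=E46: ✓ → 20306
acct=E45: ✗
basic_sum = 4289 + 7432 + 30993 + 23172 + 25822 + 17267 + 20306 = 129281
—
[age_days_sum: age_days <= 2567 AND txns > 268]
acct=E81: ✗
acct=E63: ✓ → 17092
acct=E90: ✓ → 7432
acct=E17: ✓ → 39884
acct=E35: ✗
acct=E96: ✗
acct=E99: ✗
acct=E84: ✗
acct=E18: ✗
acct=E97: ✗
acct=E46: ✓ → 20306
acct=E45: ✓ → 3327
age_days_sum = 17092 + 7432 + 39884 + 20306 + 3327 = 88041

plus_avg=20306, basic_sum=129281, age_days_sum=88041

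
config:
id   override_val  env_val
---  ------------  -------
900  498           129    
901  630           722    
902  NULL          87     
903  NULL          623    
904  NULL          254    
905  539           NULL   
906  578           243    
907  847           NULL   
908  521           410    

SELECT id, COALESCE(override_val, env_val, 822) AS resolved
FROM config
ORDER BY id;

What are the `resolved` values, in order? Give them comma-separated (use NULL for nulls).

498, 630, 87, 623, 254, 539, 578, 847, 521

id=900: override_val=498 → 498
id=901: override_val=630 → 630
id=902: override_val=NULL, env_val=87 → 87
id=903: override_val=NULL, env_val=623 → 623
id=904: override_val=NULL, env_val=254 → 254
id=905: override_val=539 → 539
id=906: override_val=578 → 578
id=907: override_val=847 → 847
id=908: override_val=521 → 521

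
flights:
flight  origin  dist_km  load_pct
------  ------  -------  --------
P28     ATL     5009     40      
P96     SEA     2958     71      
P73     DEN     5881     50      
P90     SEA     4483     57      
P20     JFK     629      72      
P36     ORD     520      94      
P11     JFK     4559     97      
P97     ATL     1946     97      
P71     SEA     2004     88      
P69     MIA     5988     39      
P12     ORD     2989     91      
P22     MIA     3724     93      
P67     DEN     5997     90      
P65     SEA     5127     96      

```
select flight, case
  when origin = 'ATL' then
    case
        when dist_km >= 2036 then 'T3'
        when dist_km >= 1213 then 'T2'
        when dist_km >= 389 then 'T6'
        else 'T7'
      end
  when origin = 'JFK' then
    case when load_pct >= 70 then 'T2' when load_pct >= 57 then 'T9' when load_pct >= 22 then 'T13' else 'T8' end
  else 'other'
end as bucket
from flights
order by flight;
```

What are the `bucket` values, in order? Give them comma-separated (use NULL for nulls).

flight=P11: origin='JFK' → inner[load_pct >= 70] → T2
flight=P12: origin='ORD' → outer ELSE → other
flight=P20: origin='JFK' → inner[load_pct >= 70] → T2
flight=P22: origin='MIA' → outer ELSE → other
flight=P28: origin='ATL' → inner[dist_km >= 2036] → T3
flight=P36: origin='ORD' → outer ELSE → other
flight=P65: origin='SEA' → outer ELSE → other
flight=P67: origin='DEN' → outer ELSE → other
flight=P69: origin='MIA' → outer ELSE → other
flight=P71: origin='SEA' → outer ELSE → other
flight=P73: origin='DEN' → outer ELSE → other
flight=P90: origin='SEA' → outer ELSE → other
flight=P96: origin='SEA' → outer ELSE → other
flight=P97: origin='ATL' → inner[dist_km >= 1213] → T2

T2, other, T2, other, T3, other, other, other, other, other, other, other, other, T2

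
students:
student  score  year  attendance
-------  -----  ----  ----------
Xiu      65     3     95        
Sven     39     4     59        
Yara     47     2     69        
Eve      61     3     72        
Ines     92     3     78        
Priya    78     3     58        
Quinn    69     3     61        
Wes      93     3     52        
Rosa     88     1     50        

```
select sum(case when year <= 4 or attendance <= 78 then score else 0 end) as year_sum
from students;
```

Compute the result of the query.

632

student=Xiu: ✓ → 65
student=Sven: ✓ → 39
student=Yara: ✓ → 47
student=Eve: ✓ → 61
student=Ines: ✓ → 92
student=Priya: ✓ → 78
student=Quinn: ✓ → 69
student=Wes: ✓ → 93
student=Rosa: ✓ → 88
year_sum = 65 + 39 + 47 + 61 + 92 + 78 + 69 + 93 + 88 = 632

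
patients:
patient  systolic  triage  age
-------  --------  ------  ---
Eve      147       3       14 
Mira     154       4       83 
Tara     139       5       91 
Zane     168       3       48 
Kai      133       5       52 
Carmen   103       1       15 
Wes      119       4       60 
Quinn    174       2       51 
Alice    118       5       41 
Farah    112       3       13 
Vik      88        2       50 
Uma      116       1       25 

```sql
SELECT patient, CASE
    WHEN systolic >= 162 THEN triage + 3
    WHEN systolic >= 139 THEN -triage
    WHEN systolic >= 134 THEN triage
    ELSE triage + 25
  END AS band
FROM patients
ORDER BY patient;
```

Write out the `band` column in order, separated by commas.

patient=Alice: ELSE → 30
patient=Carmen: ELSE → 26
patient=Eve: systolic >= 139 → -3
patient=Farah: ELSE → 28
patient=Kai: ELSE → 30
patient=Mira: systolic >= 139 → -4
patient=Quinn: systolic >= 162 → 5
patient=Tara: systolic >= 139 → -5
patient=Uma: ELSE → 26
patient=Vik: ELSE → 27
patient=Wes: ELSE → 29
patient=Zane: systolic >= 162 → 6

30, 26, -3, 28, 30, -4, 5, -5, 26, 27, 29, 6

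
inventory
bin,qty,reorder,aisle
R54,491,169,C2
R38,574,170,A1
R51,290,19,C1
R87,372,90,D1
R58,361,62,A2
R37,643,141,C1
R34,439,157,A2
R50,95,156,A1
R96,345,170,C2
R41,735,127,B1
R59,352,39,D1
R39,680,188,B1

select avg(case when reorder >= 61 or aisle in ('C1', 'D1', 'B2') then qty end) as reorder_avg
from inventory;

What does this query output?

bin=R54: ✓ → 491
bin=R38: ✓ → 574
bin=R51: ✓ → 290
bin=R87: ✓ → 372
bin=R58: ✓ → 361
bin=R37: ✓ → 643
bin=R34: ✓ → 439
bin=R50: ✓ → 95
bin=R96: ✓ → 345
bin=R41: ✓ → 735
bin=R59: ✓ → 352
bin=R39: ✓ → 680
reorder_avg = (491 + 574 + 290 + 372 + 361 + 643 + 439 + 95 + 345 + 735 + 352 + 680) / 12 = 448.0833333333

448.0833333333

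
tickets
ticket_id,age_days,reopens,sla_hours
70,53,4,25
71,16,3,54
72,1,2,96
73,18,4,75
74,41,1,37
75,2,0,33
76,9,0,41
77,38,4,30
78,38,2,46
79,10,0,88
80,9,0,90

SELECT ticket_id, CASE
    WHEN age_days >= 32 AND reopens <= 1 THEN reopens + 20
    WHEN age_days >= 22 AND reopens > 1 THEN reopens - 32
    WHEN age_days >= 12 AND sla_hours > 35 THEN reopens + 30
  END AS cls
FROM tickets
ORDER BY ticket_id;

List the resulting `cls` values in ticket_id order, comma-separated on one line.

-28, 33, NULL, 34, 21, NULL, NULL, -28, -30, NULL, NULL

ticket_id=70: age_days >= 22 AND reopens > 1 → -28
ticket_id=71: age_days >= 12 AND sla_hours > 35 → 33
ticket_id=72: (no match → NULL) → NULL
ticket_id=73: age_days >= 12 AND sla_hours > 35 → 34
ticket_id=74: age_days >= 32 AND reopens <= 1 → 21
ticket_id=75: (no match → NULL) → NULL
ticket_id=76: (no match → NULL) → NULL
ticket_id=77: age_days >= 22 AND reopens > 1 → -28
ticket_id=78: age_days >= 22 AND reopens > 1 → -30
ticket_id=79: (no match → NULL) → NULL
ticket_id=80: (no match → NULL) → NULL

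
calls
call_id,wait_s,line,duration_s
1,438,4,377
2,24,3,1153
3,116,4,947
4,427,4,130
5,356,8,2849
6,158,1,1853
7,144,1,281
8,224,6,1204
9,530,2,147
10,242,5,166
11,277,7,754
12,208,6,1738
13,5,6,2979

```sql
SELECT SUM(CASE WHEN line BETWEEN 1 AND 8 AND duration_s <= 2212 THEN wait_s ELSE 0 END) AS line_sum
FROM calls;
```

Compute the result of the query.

call_id=1: ✓ → 438
call_id=2: ✓ → 24
call_id=3: ✓ → 116
call_id=4: ✓ → 427
call_id=5: ✗
call_id=6: ✓ → 158
call_id=7: ✓ → 144
call_id=8: ✓ → 224
call_id=9: ✓ → 530
call_id=10: ✓ → 242
call_id=11: ✓ → 277
call_id=12: ✓ → 208
call_id=13: ✗
line_sum = 438 + 24 + 116 + 427 + 158 + 144 + 224 + 530 + 242 + 277 + 208 = 2788

2788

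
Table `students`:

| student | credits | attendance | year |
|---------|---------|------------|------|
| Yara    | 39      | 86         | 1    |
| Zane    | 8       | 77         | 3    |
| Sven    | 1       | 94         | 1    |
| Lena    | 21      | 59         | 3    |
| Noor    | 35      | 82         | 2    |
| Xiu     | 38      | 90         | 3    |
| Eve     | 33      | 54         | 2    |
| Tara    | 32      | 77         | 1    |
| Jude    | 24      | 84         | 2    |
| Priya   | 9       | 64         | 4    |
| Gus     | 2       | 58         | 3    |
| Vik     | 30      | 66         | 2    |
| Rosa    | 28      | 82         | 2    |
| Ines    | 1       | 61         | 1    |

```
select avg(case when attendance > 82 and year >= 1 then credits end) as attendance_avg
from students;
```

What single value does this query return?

student=Yara: ✓ → 39
student=Zane: ✗
student=Sven: ✓ → 1
student=Lena: ✗
student=Noor: ✗
student=Xiu: ✓ → 38
student=Eve: ✗
student=Tara: ✗
student=Jude: ✓ → 24
student=Priya: ✗
student=Gus: ✗
student=Vik: ✗
student=Rosa: ✗
student=Ines: ✗
attendance_avg = (39 + 1 + 38 + 24) / 4 = 25.5

25.5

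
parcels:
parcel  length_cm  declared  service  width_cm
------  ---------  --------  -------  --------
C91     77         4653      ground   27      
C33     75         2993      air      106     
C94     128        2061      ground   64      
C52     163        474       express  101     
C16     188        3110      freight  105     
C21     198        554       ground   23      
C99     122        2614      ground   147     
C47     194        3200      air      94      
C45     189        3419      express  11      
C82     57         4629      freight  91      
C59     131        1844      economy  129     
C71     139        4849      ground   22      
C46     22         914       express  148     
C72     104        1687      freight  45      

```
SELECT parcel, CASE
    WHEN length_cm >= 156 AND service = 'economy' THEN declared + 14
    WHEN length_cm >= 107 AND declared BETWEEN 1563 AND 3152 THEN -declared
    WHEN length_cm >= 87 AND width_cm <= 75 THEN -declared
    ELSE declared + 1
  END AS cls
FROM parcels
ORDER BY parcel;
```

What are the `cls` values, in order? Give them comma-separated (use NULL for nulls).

parcel=C16: length_cm >= 107 AND declared BETWEEN 1563 AND 3152 → -3110
parcel=C21: length_cm >= 87 AND width_cm <= 75 → -554
parcel=C33: ELSE → 2994
parcel=C45: length_cm >= 87 AND width_cm <= 75 → -3419
parcel=C46: ELSE → 915
parcel=C47: ELSE → 3201
parcel=C52: ELSE → 475
parcel=C59: length_cm >= 107 AND declared BETWEEN 1563 AND 3152 → -1844
parcel=C71: length_cm >= 87 AND width_cm <= 75 → -4849
parcel=C72: length_cm >= 87 AND width_cm <= 75 → -1687
parcel=C82: ELSE → 4630
parcel=C91: ELSE → 4654
parcel=C94: length_cm >= 107 AND declared BETWEEN 1563 AND 3152 → -2061
parcel=C99: length_cm >= 107 AND declared BETWEEN 1563 AND 3152 → -2614

-3110, -554, 2994, -3419, 915, 3201, 475, -1844, -4849, -1687, 4630, 4654, -2061, -2614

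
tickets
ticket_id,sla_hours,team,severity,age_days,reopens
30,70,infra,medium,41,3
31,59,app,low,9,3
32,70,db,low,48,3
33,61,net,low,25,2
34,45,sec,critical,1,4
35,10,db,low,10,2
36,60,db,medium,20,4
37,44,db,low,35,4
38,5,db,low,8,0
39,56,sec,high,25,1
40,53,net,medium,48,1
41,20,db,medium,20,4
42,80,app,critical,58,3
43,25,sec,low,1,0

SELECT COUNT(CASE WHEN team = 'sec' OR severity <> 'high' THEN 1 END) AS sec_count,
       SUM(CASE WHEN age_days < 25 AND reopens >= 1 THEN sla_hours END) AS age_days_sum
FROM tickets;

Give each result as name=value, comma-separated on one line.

sec_count=14, age_days_sum=194

[sec_count: team = 'sec' OR severity <> 'high']
ticket_id=30: ✓ → 1
ticket_id=31: ✓ → 1
ticket_id=32: ✓ → 1
ticket_id=33: ✓ → 1
ticket_id=34: ✓ → 1
ticket_id=35: ✓ → 1
ticket_id=36: ✓ → 1
ticket_id=37: ✓ → 1
ticket_id=38: ✓ → 1
ticket_id=39: ✓ → 1
ticket_id=40: ✓ → 1
ticket_id=41: ✓ → 1
ticket_id=42: ✓ → 1
ticket_id=43: ✓ → 1
sec_count = COUNT(1, 1, 1, 1, 1, 1, 1, 1, 1, 1, 1, 1, 1, 1) = 14
—
[age_days_sum: age_days < 25 AND reopens >= 1]
ticket_id=30: ✗
ticket_id=31: ✓ → 59
ticket_id=32: ✗
ticket_id=33: ✗
ticket_id=34: ✓ → 45
ticket_id=35: ✓ → 10
ticket_id=36: ✓ → 60
ticket_id=37: ✗
ticket_id=38: ✗
ticket_id=39: ✗
ticket_id=40: ✗
ticket_id=41: ✓ → 20
ticket_id=42: ✗
ticket_id=43: ✗
age_days_sum = 59 + 45 + 10 + 60 + 20 = 194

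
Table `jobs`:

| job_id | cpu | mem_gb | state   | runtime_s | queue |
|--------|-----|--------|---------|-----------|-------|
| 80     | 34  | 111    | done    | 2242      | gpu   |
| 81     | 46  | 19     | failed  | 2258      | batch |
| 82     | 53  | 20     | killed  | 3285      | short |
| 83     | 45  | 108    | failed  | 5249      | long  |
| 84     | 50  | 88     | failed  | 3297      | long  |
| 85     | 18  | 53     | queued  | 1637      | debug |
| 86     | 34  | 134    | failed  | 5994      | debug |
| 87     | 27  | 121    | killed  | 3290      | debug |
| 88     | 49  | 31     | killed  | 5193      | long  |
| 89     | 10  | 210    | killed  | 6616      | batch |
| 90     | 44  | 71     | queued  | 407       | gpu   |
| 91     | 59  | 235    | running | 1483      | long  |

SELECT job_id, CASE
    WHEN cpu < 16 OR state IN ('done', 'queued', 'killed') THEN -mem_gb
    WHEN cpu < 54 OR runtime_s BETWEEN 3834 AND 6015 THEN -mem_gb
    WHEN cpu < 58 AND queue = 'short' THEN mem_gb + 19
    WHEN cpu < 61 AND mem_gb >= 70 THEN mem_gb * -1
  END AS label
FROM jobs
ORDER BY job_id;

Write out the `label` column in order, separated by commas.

job_id=80: cpu < 16 OR state IN ('done', 'queued', 'killed') → -111
job_id=81: cpu < 54 OR runtime_s BETWEEN 3834 AND 6015 → -19
job_id=82: cpu < 16 OR state IN ('done', 'queued', 'killed') → -20
job_id=83: cpu < 54 OR runtime_s BETWEEN 3834 AND 6015 → -108
job_id=84: cpu < 54 OR runtime_s BETWEEN 3834 AND 6015 → -88
job_id=85: cpu < 16 OR state IN ('done', 'queued', 'killed') → -53
job_id=86: cpu < 54 OR runtime_s BETWEEN 3834 AND 6015 → -134
job_id=87: cpu < 16 OR state IN ('done', 'queued', 'killed') → -121
job_id=88: cpu < 16 OR state IN ('done', 'queued', 'killed') → -31
job_id=89: cpu < 16 OR state IN ('done', 'queued', 'killed') → -210
job_id=90: cpu < 16 OR state IN ('done', 'queued', 'killed') → -71
job_id=91: cpu < 61 AND mem_gb >= 70 → -235

-111, -19, -20, -108, -88, -53, -134, -121, -31, -210, -71, -235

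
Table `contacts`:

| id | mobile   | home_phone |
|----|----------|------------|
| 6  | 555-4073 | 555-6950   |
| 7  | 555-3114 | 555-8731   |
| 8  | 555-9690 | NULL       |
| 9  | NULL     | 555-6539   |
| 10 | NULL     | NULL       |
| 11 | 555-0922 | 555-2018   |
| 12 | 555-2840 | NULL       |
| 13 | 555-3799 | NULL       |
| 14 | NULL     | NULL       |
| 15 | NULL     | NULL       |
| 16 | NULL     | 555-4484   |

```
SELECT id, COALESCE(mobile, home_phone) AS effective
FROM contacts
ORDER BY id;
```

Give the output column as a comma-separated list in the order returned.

id=6: mobile=555-4073 → 555-4073
id=7: mobile=555-3114 → 555-3114
id=8: mobile=555-9690 → 555-9690
id=9: mobile=NULL, home_phone=555-6539 → 555-6539
id=10: mobile=NULL, home_phone=NULL (all NULL) → NULL
id=11: mobile=555-0922 → 555-0922
id=12: mobile=555-2840 → 555-2840
id=13: mobile=555-3799 → 555-3799
id=14: mobile=NULL, home_phone=NULL (all NULL) → NULL
id=15: mobile=NULL, home_phone=NULL (all NULL) → NULL
id=16: mobile=NULL, home_phone=555-4484 → 555-4484

555-4073, 555-3114, 555-9690, 555-6539, NULL, 555-0922, 555-2840, 555-3799, NULL, NULL, 555-4484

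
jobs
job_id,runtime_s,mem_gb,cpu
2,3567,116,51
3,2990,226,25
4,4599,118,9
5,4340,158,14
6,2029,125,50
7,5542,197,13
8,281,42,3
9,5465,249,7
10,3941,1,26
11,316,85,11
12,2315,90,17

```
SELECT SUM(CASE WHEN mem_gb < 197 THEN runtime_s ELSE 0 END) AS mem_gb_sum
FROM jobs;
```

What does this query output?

21388

job_id=2: ✓ → 3567
job_id=3: ✗
job_id=4: ✓ → 4599
job_id=5: ✓ → 4340
job_id=6: ✓ → 2029
job_id=7: ✗
job_id=8: ✓ → 281
job_id=9: ✗
job_id=10: ✓ → 3941
job_id=11: ✓ → 316
job_id=12: ✓ → 2315
mem_gb_sum = 3567 + 4599 + 4340 + 2029 + 281 + 3941 + 316 + 2315 = 21388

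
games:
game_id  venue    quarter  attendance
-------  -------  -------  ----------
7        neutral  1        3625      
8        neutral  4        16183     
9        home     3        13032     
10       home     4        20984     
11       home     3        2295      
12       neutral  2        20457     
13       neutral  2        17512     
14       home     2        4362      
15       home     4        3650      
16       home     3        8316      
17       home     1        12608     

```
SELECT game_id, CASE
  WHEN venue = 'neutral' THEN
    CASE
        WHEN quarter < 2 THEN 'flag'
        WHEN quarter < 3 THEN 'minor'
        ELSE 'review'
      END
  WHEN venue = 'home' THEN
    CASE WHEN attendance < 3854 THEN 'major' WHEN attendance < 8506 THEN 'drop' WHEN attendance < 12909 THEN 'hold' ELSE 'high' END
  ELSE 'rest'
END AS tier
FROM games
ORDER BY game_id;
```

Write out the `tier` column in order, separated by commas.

flag, review, high, high, major, minor, minor, drop, major, drop, hold

game_id=7: venue='neutral' → inner[quarter < 2] → flag
game_id=8: venue='neutral' → inner[ELSE] → review
game_id=9: venue='home' → inner[ELSE] → high
game_id=10: venue='home' → inner[ELSE] → high
game_id=11: venue='home' → inner[attendance < 3854] → major
game_id=12: venue='neutral' → inner[quarter < 3] → minor
game_id=13: venue='neutral' → inner[quarter < 3] → minor
game_id=14: venue='home' → inner[attendance < 8506] → drop
game_id=15: venue='home' → inner[attendance < 3854] → major
game_id=16: venue='home' → inner[attendance < 8506] → drop
game_id=17: venue='home' → inner[attendance < 12909] → hold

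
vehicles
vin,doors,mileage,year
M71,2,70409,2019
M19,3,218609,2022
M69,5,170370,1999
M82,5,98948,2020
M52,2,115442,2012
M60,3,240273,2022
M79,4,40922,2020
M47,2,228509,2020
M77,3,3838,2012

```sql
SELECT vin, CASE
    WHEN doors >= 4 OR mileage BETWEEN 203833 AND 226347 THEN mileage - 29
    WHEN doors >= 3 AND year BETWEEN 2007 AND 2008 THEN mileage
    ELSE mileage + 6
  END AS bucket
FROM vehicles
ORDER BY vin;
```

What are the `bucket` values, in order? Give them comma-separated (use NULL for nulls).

vin=M19: doors >= 4 OR mileage BETWEEN 203833 AND 226347 → 218580
vin=M47: ELSE → 228515
vin=M52: ELSE → 115448
vin=M60: ELSE → 240279
vin=M69: doors >= 4 OR mileage BETWEEN 203833 AND 226347 → 170341
vin=M71: ELSE → 70415
vin=M77: ELSE → 3844
vin=M79: doors >= 4 OR mileage BETWEEN 203833 AND 226347 → 40893
vin=M82: doors >= 4 OR mileage BETWEEN 203833 AND 226347 → 98919

218580, 228515, 115448, 240279, 170341, 70415, 3844, 40893, 98919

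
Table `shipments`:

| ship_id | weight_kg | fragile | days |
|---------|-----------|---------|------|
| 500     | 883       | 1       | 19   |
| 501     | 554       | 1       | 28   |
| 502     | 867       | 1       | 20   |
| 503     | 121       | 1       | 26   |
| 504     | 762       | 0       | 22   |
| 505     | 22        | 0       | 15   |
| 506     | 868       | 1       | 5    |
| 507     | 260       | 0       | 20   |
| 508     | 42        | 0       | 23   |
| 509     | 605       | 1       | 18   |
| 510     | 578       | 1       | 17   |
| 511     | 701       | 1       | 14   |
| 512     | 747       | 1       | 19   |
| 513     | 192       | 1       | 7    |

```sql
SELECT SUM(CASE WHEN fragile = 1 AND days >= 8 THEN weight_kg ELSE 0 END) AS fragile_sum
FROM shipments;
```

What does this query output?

5056

ship_id=500: ✓ → 883
ship_id=501: ✓ → 554
ship_id=502: ✓ → 867
ship_id=503: ✓ → 121
ship_id=504: ✗
ship_id=505: ✗
ship_id=506: ✗
ship_id=507: ✗
ship_id=508: ✗
ship_id=509: ✓ → 605
ship_id=510: ✓ → 578
ship_id=511: ✓ → 701
ship_id=512: ✓ → 747
ship_id=513: ✗
fragile_sum = 883 + 554 + 867 + 121 + 605 + 578 + 701 + 747 = 5056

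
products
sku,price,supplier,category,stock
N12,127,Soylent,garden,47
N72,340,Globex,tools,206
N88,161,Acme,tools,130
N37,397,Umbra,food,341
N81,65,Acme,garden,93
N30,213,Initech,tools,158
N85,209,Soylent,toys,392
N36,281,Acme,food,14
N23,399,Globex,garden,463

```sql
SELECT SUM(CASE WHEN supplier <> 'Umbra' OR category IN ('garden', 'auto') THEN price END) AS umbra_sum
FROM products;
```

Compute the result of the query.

1795

sku=N12: ✓ → 127
sku=N72: ✓ → 340
sku=N88: ✓ → 161
sku=N37: ✗
sku=N81: ✓ → 65
sku=N30: ✓ → 213
sku=N85: ✓ → 209
sku=N36: ✓ → 281
sku=N23: ✓ → 399
umbra_sum = 127 + 340 + 161 + 65 + 213 + 209 + 281 + 399 = 1795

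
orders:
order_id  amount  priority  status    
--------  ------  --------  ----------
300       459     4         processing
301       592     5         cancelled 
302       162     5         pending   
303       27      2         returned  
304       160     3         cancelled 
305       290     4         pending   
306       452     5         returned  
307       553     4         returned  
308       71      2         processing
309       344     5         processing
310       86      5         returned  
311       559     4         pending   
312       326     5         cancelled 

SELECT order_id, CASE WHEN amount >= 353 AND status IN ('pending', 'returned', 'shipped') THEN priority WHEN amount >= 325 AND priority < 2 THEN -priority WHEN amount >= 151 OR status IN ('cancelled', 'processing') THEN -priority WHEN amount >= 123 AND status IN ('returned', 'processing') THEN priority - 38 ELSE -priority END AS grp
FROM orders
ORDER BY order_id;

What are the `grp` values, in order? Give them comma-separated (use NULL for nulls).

-4, -5, -5, -2, -3, -4, 5, 4, -2, -5, -5, 4, -5

order_id=300: amount >= 151 OR status IN ('cancelled', 'processing') → -4
order_id=301: amount >= 151 OR status IN ('cancelled', 'processing') → -5
order_id=302: amount >= 151 OR status IN ('cancelled', 'processing') → -5
order_id=303: ELSE → -2
order_id=304: amount >= 151 OR status IN ('cancelled', 'processing') → -3
order_id=305: amount >= 151 OR status IN ('cancelled', 'processing') → -4
order_id=306: amount >= 353 AND status IN ('pending', 'returned', 'shipped') → 5
order_id=307: amount >= 353 AND status IN ('pending', 'returned', 'shipped') → 4
order_id=308: amount >= 151 OR status IN ('cancelled', 'processing') → -2
order_id=309: amount >= 151 OR status IN ('cancelled', 'processing') → -5
order_id=310: ELSE → -5
order_id=311: amount >= 353 AND status IN ('pending', 'returned', 'shipped') → 4
order_id=312: amount >= 151 OR status IN ('cancelled', 'processing') → -5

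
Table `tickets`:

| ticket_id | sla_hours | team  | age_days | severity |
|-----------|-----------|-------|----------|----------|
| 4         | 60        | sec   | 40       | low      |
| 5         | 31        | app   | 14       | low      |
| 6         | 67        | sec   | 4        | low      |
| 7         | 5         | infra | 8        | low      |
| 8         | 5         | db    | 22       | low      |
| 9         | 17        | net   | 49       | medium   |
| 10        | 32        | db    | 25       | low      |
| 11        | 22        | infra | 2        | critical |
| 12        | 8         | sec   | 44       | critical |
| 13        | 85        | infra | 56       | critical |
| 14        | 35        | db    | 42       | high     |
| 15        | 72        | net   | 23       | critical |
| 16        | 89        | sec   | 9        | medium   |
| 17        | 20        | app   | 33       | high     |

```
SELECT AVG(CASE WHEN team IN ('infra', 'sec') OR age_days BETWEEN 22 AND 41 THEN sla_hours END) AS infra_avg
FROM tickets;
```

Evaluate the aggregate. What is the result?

42.2727272727

ticket_id=4: ✓ → 60
ticket_id=5: ✗
ticket_id=6: ✓ → 67
ticket_id=7: ✓ → 5
ticket_id=8: ✓ → 5
ticket_id=9: ✗
ticket_id=10: ✓ → 32
ticket_id=11: ✓ → 22
ticket_id=12: ✓ → 8
ticket_id=13: ✓ → 85
ticket_id=14: ✗
ticket_id=15: ✓ → 72
ticket_id=16: ✓ → 89
ticket_id=17: ✓ → 20
infra_avg = (60 + 67 + 5 + 5 + 32 + 22 + 8 + 85 + 72 + 89 + 20) / 11 = 42.2727272727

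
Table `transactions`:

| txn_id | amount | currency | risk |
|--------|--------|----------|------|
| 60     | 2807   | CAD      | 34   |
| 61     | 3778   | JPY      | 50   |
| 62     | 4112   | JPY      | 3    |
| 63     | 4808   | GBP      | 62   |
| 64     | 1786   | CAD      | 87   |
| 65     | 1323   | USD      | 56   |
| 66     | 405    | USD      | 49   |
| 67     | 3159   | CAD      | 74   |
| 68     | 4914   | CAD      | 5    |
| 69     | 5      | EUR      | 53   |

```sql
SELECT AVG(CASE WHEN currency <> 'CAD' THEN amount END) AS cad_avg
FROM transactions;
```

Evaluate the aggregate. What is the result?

txn_id=60: ✗
txn_id=61: ✓ → 3778
txn_id=62: ✓ → 4112
txn_id=63: ✓ → 4808
txn_id=64: ✗
txn_id=65: ✓ → 1323
txn_id=66: ✓ → 405
txn_id=67: ✗
txn_id=68: ✗
txn_id=69: ✓ → 5
cad_avg = (3778 + 4112 + 4808 + 1323 + 405 + 5) / 6 = 2405.1666666667

2405.1666666667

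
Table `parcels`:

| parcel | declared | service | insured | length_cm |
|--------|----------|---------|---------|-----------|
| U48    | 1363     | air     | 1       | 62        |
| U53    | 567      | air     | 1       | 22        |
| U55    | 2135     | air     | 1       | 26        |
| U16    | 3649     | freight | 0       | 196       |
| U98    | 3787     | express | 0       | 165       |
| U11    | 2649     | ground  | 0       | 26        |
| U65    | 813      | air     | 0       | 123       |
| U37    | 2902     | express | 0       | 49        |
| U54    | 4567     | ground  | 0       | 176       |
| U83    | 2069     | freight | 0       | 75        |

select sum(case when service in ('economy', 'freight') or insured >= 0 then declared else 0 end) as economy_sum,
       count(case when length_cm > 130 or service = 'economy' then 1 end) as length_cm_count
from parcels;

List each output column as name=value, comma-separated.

[economy_sum: service in ('economy', 'freight') or insured >= 0]
parcel=U48: ✓ → 1363
parcel=U53: ✓ → 567
parcel=U55: ✓ → 2135
parcel=U16: ✓ → 3649
parcel=U98: ✓ → 3787
parcel=U11: ✓ → 2649
parcel=U65: ✓ → 813
parcel=U37: ✓ → 2902
parcel=U54: ✓ → 4567
parcel=U83: ✓ → 2069
economy_sum = 1363 + 567 + 2135 + 3649 + 3787 + 2649 + 813 + 2902 + 4567 + 2069 = 24501
—
[length_cm_count: length_cm > 130 or service = 'economy']
parcel=U48: ✗
parcel=U53: ✗
parcel=U55: ✗
parcel=U16: ✓ → 1
parcel=U98: ✓ → 1
parcel=U11: ✗
parcel=U65: ✗
parcel=U37: ✗
parcel=U54: ✓ → 1
parcel=U83: ✗
length_cm_count = COUNT(1, 1, 1) = 3

economy_sum=24501, length_cm_count=3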